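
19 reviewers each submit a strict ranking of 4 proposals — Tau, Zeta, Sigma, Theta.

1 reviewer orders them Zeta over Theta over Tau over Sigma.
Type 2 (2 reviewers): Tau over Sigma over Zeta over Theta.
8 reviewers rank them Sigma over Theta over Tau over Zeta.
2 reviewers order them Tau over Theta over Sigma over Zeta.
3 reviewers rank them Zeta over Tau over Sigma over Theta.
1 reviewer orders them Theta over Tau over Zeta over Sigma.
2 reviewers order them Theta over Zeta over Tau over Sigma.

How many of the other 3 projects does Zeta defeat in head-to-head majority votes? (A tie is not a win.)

0

Zeta against each rival (19 reviewers):
Zeta vs Tau: Zeta preferred on 1+3+2 = 6 ballots; Tau wins 13–6.
Zeta vs Sigma: Zeta is ranked higher on 1+3+1+2 = 7 ballots, Sigma on 12. Sigma wins 12–7.
Zeta vs Theta: Theta wins 13–6.
Zeta beats no one; loses to Tau, Sigma, Theta — 0 pairwise wins.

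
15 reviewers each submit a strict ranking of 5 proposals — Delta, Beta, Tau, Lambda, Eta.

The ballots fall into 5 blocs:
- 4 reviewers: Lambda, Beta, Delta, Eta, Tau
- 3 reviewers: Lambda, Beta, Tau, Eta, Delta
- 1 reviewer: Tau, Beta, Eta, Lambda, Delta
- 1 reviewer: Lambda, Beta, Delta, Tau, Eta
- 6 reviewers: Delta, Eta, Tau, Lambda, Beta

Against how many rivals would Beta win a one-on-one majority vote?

Beta against each rival (15 reviewers):
Beta vs Delta: Beta wins 9–6.
Beta vs Tau: Beta wins 8–7.
Beta vs Lambda: 1 for Beta, 14 for Lambda — Lambda by 14–1.
Beta vs Eta: 9 to 6, Beta.
Beta beats Delta, Tau, Eta; loses to Lambda — 3 pairwise wins.

3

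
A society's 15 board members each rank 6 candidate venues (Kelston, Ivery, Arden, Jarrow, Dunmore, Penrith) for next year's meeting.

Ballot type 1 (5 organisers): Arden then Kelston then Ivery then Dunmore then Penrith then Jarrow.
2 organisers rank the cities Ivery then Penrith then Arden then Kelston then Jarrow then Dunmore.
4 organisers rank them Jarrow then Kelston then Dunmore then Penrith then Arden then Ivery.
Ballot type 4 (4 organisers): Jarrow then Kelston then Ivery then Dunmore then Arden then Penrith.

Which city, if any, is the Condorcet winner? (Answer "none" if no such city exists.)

Head-to-head results (15 organisers):
Kelston vs Ivery: Kelston is ranked higher on 5+4+4 = 13 ballots, Ivery on 2. Kelston wins 13–2.
Kelston vs Arden: Kelston preferred on 4+4 = 8 ballots; Kelston wins 8–7.
Kelston vs Jarrow: Kelston is ranked higher on 5+2 = 7 ballots, Jarrow on 8. Jarrow wins 8–7.
Kelston vs Dunmore: Kelston preferred on 5+2+4+4 = 15 ballots; Kelston wins 15–0.
Kelston vs Penrith: 13 to 2, Kelston.
Ivery vs Arden: 2+4 = 6 for Ivery, 9 for Arden — Arden by 9–6.
Ivery vs Jarrow: Ivery preferred on 5+2 = 7 ballots; Jarrow wins 8–7.
Ivery vs Dunmore: 5+2+4 = 11 for Ivery, 4 for Dunmore — Ivery by 11–4.
Ivery vs Penrith: Ivery preferred on 5+2+4 = 11 ballots; Ivery wins 11–4.
Arden vs Jarrow: 5+2 = 7 for Arden, 8 for Jarrow — Jarrow by 8–7.
Arden vs Dunmore: 5+2 = 7 for Arden, 8 for Dunmore — Dunmore by 8–7.
Arden vs Penrith: Arden is ranked higher on 5+4 = 9 ballots, Penrith on 6. Arden wins 9–6.
Jarrow vs Dunmore: Jarrow preferred on 2+4+4 = 10 ballots; Jarrow wins 10–5.
Jarrow vs Penrith: 4+4 = 8 for Jarrow, 7 for Penrith — Jarrow by 8–7.
Dunmore vs Penrith: 13 to 2, Dunmore.
Jarrow defeats every rival head-to-head and is the Condorcet winner.

Jarrow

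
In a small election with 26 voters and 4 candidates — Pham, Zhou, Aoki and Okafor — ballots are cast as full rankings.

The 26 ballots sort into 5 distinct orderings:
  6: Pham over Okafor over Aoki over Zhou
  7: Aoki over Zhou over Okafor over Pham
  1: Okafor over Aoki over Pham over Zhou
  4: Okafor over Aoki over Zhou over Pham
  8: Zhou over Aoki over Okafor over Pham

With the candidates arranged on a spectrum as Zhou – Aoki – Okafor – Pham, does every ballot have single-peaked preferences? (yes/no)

yes

Axis positions: Zhou=1, Aoki=2, Okafor=3, Pham=4.
Type 1 (peak Pham at position 4): ranking walks positions 4-3-2-1, expanding outward from the peak — single-peaked.
Type 2 (peak Aoki at position 2): ranking walks positions 2-1-3-4, expanding outward from the peak — single-peaked.
Type 3 (peak Okafor at position 3): ranking walks positions 3-2-4-1, expanding outward from the peak — single-peaked.
Type 4 (peak Okafor at position 3): ranking walks positions 3-2-1-4, expanding outward from the peak — single-peaked.
Type 5 (peak Zhou at position 1): ranking walks positions 1-2-3-4, expanding outward from the peak — single-peaked.
Every ranking is single-peaked on this axis.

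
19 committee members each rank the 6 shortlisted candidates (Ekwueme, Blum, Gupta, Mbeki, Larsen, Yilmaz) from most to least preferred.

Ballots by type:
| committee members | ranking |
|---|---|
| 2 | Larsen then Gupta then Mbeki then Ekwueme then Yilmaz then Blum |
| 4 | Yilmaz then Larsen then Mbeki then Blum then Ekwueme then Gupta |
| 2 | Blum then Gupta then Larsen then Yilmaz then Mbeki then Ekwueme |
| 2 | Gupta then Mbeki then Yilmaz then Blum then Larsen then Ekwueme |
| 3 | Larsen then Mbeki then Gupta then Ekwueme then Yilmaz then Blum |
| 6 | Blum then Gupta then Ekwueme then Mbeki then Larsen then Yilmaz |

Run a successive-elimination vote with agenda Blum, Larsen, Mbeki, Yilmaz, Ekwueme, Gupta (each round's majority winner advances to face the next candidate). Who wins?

Gupta

Round 1: Blum vs Larsen — 10–9, Blum advances.
Round 2: Blum vs Mbeki — 8–11, Mbeki advances.
Round 3: Mbeki vs Yilmaz — 13–6, Mbeki advances.
Round 4: Mbeki vs Ekwueme — 13–6, Mbeki advances.
Round 5: Mbeki vs Gupta — 7–12, Gupta advances.
The agenda winner is Gupta.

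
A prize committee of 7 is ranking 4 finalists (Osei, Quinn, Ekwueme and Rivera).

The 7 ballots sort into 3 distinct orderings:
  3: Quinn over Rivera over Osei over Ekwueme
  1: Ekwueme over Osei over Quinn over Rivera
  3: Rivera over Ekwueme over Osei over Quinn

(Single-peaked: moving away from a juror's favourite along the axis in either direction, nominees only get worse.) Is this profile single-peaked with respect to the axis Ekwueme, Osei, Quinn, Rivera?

Axis positions: Ekwueme=1, Osei=2, Quinn=3, Rivera=4.
Cluster 1 (peak Quinn at position 3): ranking walks positions 3-4-2-1, expanding outward from the peak — single-peaked.
Cluster 2 (peak Ekwueme at position 1): ranking walks positions 1-2-3-4, expanding outward from the peak — single-peaked.
Cluster 3: ranking walks positions 4-1-2-3; Ekwueme is ranked above Quinn even though Quinn lies between Ekwueme and the peak Rivera on the axis — preferences dip and rise again. Not single-peaked.
Cluster 3 violates single-peakedness, so the profile is not single-peaked on this axis.

no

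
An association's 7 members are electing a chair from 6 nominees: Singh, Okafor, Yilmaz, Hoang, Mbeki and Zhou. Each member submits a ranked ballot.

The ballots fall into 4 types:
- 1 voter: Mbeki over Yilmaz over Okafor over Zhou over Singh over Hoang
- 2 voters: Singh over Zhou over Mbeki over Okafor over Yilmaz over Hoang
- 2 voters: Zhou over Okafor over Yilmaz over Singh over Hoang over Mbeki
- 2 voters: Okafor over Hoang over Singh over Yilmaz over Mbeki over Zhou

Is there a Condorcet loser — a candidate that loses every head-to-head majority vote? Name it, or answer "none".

Mbeki

Head-to-head results (7 voters):
Singh vs Okafor: Okafor wins 5–2.
Singh vs Yilmaz: 2+2 = 4 for Singh, 3 for Yilmaz — Singh by 4–3.
Singh vs Hoang: Singh preferred on 1+2+2 = 5 ballots; Singh wins 5–2.
Singh vs Mbeki: Singh is ranked higher on 2+2+2 = 6 ballots, Mbeki on 1. Singh wins 6–1.
Singh vs Zhou: Singh, 4–3.
Okafor vs Yilmaz: Okafor, 6–1.
Okafor vs Hoang: Okafor wins 7–0.
Okafor vs Mbeki: Okafor, 4–3.
Okafor–Zhou: Zhou 4–3.
Yilmaz vs Hoang: Yilmaz is ranked higher on 1+2+2 = 5 ballots, Hoang on 2. Yilmaz wins 5–2.
Yilmaz vs Mbeki: Yilmaz, 4–3.
Yilmaz vs Zhou: 1+2 = 3 for Yilmaz, 4 for Zhou — Zhou by 4–3.
Hoang–Mbeki: Hoang 4–3.
Hoang vs Zhou: 2 to 5, Zhou.
Mbeki vs Zhou: Zhou wins 4–3.
Mbeki is beaten in every head-to-head and is the Condorcet loser.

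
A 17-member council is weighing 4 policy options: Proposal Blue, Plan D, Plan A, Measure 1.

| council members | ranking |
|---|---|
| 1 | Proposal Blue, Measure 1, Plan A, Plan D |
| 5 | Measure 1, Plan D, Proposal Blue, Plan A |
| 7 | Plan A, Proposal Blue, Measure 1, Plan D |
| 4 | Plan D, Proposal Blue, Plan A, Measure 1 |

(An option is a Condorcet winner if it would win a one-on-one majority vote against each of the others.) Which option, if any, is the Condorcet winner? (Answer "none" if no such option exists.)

Pairwise majorities:
Proposal Blue–Plan D: Plan D 9–8.
Proposal Blue vs Plan A: Proposal Blue, 10–7.
Proposal Blue–Measure 1: Proposal Blue 12–5.
Plan D–Plan A: Plan D 9–8.
Plan D vs Measure 1: Measure 1 wins 13–4.
Plan A vs Measure 1: Plan A wins 11–6.
No option is unbeaten: Proposal Blue loses to Plan D; Plan D loses to Measure 1; Plan A loses to Proposal Blue; Measure 1 loses to Proposal Blue. In particular Proposal Blue > Measure 1 > Plan D > Proposal Blue is a majority cycle — no Condorcet winner exists.

none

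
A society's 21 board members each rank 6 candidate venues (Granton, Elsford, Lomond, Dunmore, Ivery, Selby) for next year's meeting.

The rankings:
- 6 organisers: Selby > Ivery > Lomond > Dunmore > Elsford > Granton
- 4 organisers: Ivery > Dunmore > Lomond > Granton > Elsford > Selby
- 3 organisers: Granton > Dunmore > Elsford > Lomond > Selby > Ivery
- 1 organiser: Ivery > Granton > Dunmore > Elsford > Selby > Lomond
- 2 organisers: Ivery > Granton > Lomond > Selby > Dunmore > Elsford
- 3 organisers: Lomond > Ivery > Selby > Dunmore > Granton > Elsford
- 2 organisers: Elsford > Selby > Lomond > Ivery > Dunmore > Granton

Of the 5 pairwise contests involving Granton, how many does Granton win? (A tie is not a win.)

1

Granton against each rival (21 organisers):
Granton vs Elsford: Granton wins 13–8.
Granton–Lomond: Lomond 15–6.
Granton vs Dunmore: 3+1+2 = 6 for Granton, 15 for Dunmore — Dunmore by 15–6.
Granton vs Ivery: Granton preferred on 3 ballots; Ivery wins 18–3.
Granton vs Selby: Selby, 11–10.
Granton beats Elsford; loses to Lomond, Dunmore, Ivery, Selby — 1 pairwise win.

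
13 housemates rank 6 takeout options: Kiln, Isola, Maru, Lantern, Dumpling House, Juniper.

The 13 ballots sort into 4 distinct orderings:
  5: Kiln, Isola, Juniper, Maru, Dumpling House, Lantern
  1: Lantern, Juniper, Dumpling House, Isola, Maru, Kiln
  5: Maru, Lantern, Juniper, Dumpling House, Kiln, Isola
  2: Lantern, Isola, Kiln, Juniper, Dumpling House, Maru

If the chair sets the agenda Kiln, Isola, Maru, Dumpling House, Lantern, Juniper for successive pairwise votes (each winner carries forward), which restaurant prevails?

Round 1: Kiln vs Isola — 10–3, Kiln advances.
Round 2: Kiln vs Maru — 7–6, Kiln advances.
Round 3: Kiln vs Dumpling House — 7–6, Kiln advances.
Round 4: Kiln vs Lantern — 5–8, Lantern advances.
Round 5: Lantern vs Juniper — 8–5, Lantern advances.
Lantern survives the agenda.

Lantern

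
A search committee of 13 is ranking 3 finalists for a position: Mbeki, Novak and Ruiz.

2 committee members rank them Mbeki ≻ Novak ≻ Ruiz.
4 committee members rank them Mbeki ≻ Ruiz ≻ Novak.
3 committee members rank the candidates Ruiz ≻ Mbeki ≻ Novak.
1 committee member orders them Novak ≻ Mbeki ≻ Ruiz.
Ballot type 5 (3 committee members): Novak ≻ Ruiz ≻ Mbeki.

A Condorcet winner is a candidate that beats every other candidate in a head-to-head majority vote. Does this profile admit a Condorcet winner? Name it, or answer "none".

Head-to-head results (13 committee members):
Mbeki vs Novak: Mbeki is ranked higher on 2+4+3 = 9 ballots, Novak on 4. Mbeki wins 9–4.
Mbeki vs Ruiz: 2+4+1 = 7 for Mbeki, 6 for Ruiz — Mbeki by 7–6.
Novak vs Ruiz: Novak preferred on 2+1+3 = 6 ballots; Ruiz wins 7–6.
Mbeki wins every pairwise contest, so Mbeki is the Condorcet winner.

Mbeki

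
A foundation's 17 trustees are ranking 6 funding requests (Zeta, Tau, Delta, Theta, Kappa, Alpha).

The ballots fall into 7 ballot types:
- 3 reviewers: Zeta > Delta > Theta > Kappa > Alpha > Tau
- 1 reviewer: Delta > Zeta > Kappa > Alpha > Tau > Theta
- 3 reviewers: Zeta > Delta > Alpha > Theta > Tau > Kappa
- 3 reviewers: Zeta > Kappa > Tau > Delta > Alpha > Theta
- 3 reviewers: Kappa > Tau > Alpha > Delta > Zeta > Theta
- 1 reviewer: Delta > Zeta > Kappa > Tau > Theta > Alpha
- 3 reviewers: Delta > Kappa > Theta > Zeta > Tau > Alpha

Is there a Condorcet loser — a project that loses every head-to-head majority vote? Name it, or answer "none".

none

Head-to-head results (17 reviewers):
Zeta–Tau: Zeta 14–3.
Zeta vs Delta: Zeta, 9–8.
Zeta vs Theta: Zeta preferred on 3+1+3+3+3+1 = 14 ballots; Zeta wins 14–3.
Zeta vs Kappa: Zeta, 11–6.
Zeta vs Alpha: Zeta, 14–3.
Tau vs Delta: 3+3 = 6 for Tau, 11 for Delta — Delta by 11–6.
Tau vs Theta: 1+3+3+1 = 8 for Tau, 9 for Theta — Theta by 9–8.
Tau vs Kappa: 3 to 14, Kappa.
Tau vs Alpha: Tau, 10–7.
Delta vs Theta: 17 to 0, Delta.
Delta vs Kappa: Delta wins 11–6.
Delta vs Alpha: 3+1+3+3+1+3 = 14 for Delta, 3 for Alpha — Delta by 14–3.
Theta vs Kappa: Theta preferred on 3+3 = 6 ballots; Kappa wins 11–6.
Theta vs Alpha: 3+1+3 = 7 for Theta, 10 for Alpha — Alpha by 10–7.
Kappa vs Alpha: Kappa wins 14–3.
No project is winless: Zeta beats Tau; Tau beats Alpha; Delta beats Tau; Theta beats Tau; Kappa beats Tau; Alpha beats Theta. There is no Condorcet loser.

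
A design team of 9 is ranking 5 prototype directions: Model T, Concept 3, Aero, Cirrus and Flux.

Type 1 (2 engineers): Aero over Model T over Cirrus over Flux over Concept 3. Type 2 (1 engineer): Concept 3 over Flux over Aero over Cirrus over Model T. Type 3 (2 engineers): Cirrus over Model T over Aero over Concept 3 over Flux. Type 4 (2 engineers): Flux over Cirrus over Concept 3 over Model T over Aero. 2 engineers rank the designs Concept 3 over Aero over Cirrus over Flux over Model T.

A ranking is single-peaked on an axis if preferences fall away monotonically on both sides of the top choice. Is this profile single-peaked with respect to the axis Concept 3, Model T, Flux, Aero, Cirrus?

Axis positions: Concept 3=1, Model T=2, Flux=3, Aero=4, Cirrus=5.
Type 1: ranking walks positions 4-2-5-3-1; Model T is ranked above Flux even though Flux lies between Model T and the peak Aero on the axis — preferences dip and rise again. Not single-peaked.
Type 2: ranking walks positions 1-3-4-5-2; Flux is ranked above Model T even though Model T lies between Flux and the peak Concept 3 on the axis — preferences dip and rise again. Not single-peaked.
Type 3: ranking walks positions 5-2-4-1-3; Model T is ranked above Aero even though Aero lies between Model T and the peak Cirrus on the axis — preferences dip and rise again. Not single-peaked.
Type 4: ranking walks positions 3-5-1-2-4; Cirrus is ranked above Aero even though Aero lies between Cirrus and the peak Flux on the axis — preferences dip and rise again. Not single-peaked.
Type 5: ranking walks positions 1-4-5-3-2; Aero is ranked above Model T even though Model T lies between Aero and the peak Concept 3 on the axis — preferences dip and rise again. Not single-peaked.
Type 1 violates single-peakedness, so the profile is not single-peaked on this axis.

no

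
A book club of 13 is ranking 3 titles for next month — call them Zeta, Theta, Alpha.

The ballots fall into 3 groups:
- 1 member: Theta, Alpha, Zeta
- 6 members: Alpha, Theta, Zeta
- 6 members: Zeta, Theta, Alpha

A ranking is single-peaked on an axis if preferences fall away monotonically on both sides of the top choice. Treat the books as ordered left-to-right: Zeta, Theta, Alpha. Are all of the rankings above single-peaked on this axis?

Axis positions: Zeta=1, Theta=2, Alpha=3.
Group 1 (peak Theta at position 2): ranking walks positions 2-3-1, expanding outward from the peak — single-peaked.
Group 2 (peak Alpha at position 3): ranking walks positions 3-2-1, expanding outward from the peak — single-peaked.
Group 3 (peak Zeta at position 1): ranking walks positions 1-2-3, expanding outward from the peak — single-peaked.
Every ranking is single-peaked on this axis.

yes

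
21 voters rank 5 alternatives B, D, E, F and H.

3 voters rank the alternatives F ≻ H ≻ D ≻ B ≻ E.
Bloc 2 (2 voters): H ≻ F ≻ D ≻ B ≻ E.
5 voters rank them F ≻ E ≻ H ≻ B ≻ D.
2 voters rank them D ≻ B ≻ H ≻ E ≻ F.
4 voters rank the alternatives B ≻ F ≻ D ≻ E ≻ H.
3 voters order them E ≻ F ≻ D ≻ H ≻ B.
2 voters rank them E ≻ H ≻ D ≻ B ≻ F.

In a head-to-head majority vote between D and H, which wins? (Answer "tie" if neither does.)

Ballots ranking D above H: 2 + 4 + 3 = 9.
Ballots ranking H above D: 21 − 9 = 12.
H wins the head-to-head 12–9.

H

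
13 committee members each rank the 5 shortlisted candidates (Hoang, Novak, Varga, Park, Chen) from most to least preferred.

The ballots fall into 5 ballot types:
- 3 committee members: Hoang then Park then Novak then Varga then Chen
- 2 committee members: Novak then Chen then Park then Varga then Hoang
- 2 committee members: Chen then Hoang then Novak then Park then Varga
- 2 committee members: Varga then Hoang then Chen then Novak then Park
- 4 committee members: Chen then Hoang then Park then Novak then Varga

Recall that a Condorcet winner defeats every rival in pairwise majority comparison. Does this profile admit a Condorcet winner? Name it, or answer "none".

Head-to-head results (13 committee members):
Hoang vs Novak: Hoang wins 11–2.
Hoang vs Varga: Hoang is ranked higher on 3+2+4 = 9 ballots, Varga on 4. Hoang wins 9–4.
Hoang vs Park: 3+2+2+4 = 11 for Hoang, 2 for Park — Hoang by 11–2.
Hoang vs Chen: Chen wins 8–5.
Novak vs Varga: Novak wins 11–2.
Novak vs Park: Park, 7–6.
Novak vs Chen: Novak preferred on 3+2 = 5 ballots; Chen wins 8–5.
Varga vs Park: Varga is ranked higher on 2 ballots, Park on 11. Park wins 11–2.
Varga vs Chen: Varga preferred on 3+2 = 5 ballots; Chen wins 8–5.
Park vs Chen: Park is ranked higher on 3 ballots, Chen on 10. Chen wins 10–3.
Chen defeats every rival head-to-head and is the Condorcet winner.

Chen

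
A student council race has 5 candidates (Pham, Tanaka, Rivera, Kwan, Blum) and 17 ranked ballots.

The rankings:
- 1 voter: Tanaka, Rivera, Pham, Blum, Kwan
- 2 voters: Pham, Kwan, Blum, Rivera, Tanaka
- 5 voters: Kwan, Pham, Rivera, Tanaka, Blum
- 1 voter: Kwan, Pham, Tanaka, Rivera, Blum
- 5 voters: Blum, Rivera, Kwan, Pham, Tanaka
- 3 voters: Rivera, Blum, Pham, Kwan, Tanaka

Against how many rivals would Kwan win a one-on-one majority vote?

Kwan against each rival (17 voters):
Kwan vs Pham: Kwan is ranked higher on 5+1+5 = 11 ballots, Pham on 6. Kwan wins 11–6.
Kwan vs Tanaka: Kwan wins 16–1.
Kwan vs Rivera: 8 to 9, Rivera.
Kwan vs Blum: Blum wins 9–8.
Kwan beats Pham, Tanaka; loses to Rivera, Blum — 2 pairwise wins.

2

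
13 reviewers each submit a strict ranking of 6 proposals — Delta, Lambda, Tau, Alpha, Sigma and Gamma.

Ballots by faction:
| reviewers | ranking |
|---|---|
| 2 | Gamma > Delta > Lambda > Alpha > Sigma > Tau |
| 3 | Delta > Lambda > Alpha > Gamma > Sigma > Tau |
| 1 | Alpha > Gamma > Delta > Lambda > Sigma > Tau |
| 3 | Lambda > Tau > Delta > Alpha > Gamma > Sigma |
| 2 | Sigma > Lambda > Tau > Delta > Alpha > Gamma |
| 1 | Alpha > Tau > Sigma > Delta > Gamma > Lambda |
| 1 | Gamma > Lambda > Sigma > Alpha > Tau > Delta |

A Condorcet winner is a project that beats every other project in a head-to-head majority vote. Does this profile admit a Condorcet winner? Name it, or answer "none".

Check each pair by majority over 13 ballots:
Delta vs Lambda: 2+3+1+1 = 7 for Delta, 6 for Lambda — Delta by 7–6.
Delta vs Tau: 6 to 7, Tau.
Delta vs Alpha: 10 to 3, Delta.
Delta vs Sigma: Delta is ranked higher on 2+3+1+3 = 9 ballots, Sigma on 4. Delta wins 9–4.
Delta vs Gamma: 9 to 4, Delta.
Lambda vs Tau: 2+3+1+3+2+1 = 12 for Lambda, 1 for Tau — Lambda by 12–1.
Lambda vs Alpha: 11 to 2, Lambda.
Lambda vs Sigma: Lambda preferred on 2+3+1+3+1 = 10 ballots; Lambda wins 10–3.
Lambda vs Gamma: Lambda is ranked higher on 3+3+2 = 8 ballots, Gamma on 5. Lambda wins 8–5.
Tau vs Alpha: Tau preferred on 3+2 = 5 ballots; Alpha wins 8–5.
Tau vs Sigma: Tau is ranked higher on 3+1 = 4 ballots, Sigma on 9. Sigma wins 9–4.
Tau vs Gamma: Tau preferred on 3+2+1 = 6 ballots; Gamma wins 7–6.
Alpha vs Sigma: 2+3+1+3+1 = 10 for Alpha, 3 for Sigma — Alpha by 10–3.
Alpha vs Gamma: Alpha is ranked higher on 3+1+3+2+1 = 10 ballots, Gamma on 3. Alpha wins 10–3.
Sigma vs Gamma: Sigma preferred on 2+1 = 3 ballots; Gamma wins 10–3.
No project is unbeaten: Delta loses to Tau; Lambda loses to Delta; Tau loses to Lambda; Alpha loses to Delta; Sigma loses to Delta; Gamma loses to Delta. In particular Delta beats Lambda beats Tau beats Delta is a majority cycle — no Condorcet winner exists.

none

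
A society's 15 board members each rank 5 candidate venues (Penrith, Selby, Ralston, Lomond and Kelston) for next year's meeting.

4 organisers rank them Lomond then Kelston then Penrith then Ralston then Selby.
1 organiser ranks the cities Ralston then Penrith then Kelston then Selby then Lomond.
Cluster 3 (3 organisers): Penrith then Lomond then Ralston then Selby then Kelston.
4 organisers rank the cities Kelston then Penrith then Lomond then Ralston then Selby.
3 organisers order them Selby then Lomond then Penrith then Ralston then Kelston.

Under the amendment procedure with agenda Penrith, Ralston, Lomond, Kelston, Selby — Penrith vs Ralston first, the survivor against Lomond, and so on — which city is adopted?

Kelston

Round 1: Penrith vs Ralston — 14–1, Penrith advances.
Round 2: Penrith vs Lomond — 8–7, Penrith advances.
Round 3: Penrith vs Kelston — 7–8, Kelston advances.
Round 4: Kelston vs Selby — 9–6, Kelston advances.
Kelston survives the agenda.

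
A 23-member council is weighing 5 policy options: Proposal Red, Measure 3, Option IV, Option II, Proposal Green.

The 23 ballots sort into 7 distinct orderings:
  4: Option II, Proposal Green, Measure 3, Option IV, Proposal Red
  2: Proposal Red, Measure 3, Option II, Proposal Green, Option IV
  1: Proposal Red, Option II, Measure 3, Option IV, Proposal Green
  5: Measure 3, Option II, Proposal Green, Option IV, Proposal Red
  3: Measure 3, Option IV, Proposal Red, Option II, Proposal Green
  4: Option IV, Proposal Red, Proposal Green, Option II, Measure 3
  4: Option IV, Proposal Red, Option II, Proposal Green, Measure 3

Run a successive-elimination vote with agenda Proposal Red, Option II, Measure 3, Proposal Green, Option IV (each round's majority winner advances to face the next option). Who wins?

Option IV

Round 1: Proposal Red vs Option II — 14–9, Proposal Red advances.
Round 2: Proposal Red vs Measure 3 — 11–12, Measure 3 advances.
Round 3: Measure 3 vs Proposal Green — 11–12, Proposal Green advances.
Round 4: Proposal Green vs Option IV — 11–12, Option IV advances.
The agenda winner is Option IV.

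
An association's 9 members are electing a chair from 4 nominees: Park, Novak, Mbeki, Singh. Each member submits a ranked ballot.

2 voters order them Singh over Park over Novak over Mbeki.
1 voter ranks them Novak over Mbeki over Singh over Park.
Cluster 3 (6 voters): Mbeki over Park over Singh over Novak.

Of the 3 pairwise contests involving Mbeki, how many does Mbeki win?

Mbeki against each rival (9 voters):
Mbeki–Park: Mbeki 7–2.
Mbeki vs Novak: Mbeki is ranked higher on 6 ballots, Novak on 3. Mbeki wins 6–3.
Mbeki vs Singh: Mbeki is ranked higher on 1+6 = 7 ballots, Singh on 2. Mbeki wins 7–2.
Mbeki beats Park, Novak, Singh — 3 pairwise wins.

3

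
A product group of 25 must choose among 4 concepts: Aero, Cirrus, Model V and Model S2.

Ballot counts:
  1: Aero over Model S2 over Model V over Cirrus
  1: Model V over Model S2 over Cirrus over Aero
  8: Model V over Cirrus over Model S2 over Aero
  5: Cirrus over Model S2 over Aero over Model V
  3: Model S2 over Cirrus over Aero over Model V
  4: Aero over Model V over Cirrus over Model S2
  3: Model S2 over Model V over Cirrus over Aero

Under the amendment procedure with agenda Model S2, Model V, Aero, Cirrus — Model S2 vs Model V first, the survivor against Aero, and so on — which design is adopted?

Round 1: Model S2 vs Model V — 12–13, Model V advances.
Round 2: Model V vs Aero — 12–13, Aero advances.
Round 3: Aero vs Cirrus — 5–20, Cirrus advances.
Cirrus survives the agenda.

Cirrus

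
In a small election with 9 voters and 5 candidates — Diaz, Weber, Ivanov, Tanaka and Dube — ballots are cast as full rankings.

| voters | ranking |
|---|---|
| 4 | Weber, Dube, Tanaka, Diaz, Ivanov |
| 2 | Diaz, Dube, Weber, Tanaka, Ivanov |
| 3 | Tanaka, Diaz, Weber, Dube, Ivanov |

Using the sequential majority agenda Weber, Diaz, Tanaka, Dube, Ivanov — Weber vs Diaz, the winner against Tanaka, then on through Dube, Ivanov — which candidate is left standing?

Dube

Round 1: Weber vs Diaz — 4–5, Diaz advances.
Round 2: Diaz vs Tanaka — 2–7, Tanaka advances.
Round 3: Tanaka vs Dube — 3–6, Dube advances.
Round 4: Dube vs Ivanov — 9–0, Dube advances.
Dube survives the agenda.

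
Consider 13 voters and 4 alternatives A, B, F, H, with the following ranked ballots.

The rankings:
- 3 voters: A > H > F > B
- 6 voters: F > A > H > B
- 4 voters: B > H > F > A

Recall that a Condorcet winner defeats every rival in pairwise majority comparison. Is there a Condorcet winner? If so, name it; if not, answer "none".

Check each pair by majority over 13 ballots:
A vs B: 3+6 = 9 for A, 4 for B — A by 9–4.
A vs F: 3 for A, 10 for F — F by 10–3.
A vs H: 9 to 4, A.
B vs F: 4 for B, 9 for F — F by 9–4.
B vs H: B preferred on 4 ballots; H wins 9–4.
F vs H: 6 for F, 7 for H — H by 7–6.
Each alternative drops at least one matchup (A loses to F; B loses to A; F loses to H; H loses to A); the cycle A > H > F > A rules out a Condorcet winner.

none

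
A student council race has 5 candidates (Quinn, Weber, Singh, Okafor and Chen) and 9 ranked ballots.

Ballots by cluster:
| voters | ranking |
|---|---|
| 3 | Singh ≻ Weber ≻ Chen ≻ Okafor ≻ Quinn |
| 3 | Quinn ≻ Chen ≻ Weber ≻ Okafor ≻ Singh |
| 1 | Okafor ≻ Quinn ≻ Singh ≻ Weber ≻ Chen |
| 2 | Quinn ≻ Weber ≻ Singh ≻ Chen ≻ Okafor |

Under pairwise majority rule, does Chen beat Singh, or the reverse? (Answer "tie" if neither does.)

Singh

Ballots ranking Chen above Singh: 3.
Ballots ranking Singh above Chen: 9 − 3 = 6.
Singh wins the head-to-head 6–3.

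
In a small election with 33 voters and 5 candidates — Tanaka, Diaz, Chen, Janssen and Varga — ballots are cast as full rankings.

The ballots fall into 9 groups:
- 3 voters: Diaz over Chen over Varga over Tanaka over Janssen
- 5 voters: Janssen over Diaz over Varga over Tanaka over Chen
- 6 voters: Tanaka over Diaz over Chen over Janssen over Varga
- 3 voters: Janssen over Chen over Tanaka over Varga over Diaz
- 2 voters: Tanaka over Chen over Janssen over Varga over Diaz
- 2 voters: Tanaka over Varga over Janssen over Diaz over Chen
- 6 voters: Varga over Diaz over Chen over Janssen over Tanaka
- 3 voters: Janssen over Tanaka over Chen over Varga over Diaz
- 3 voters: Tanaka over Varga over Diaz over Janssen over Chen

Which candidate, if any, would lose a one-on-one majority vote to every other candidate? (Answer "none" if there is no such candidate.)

Head-to-head results (33 voters):
Tanaka vs Diaz: Tanaka is ranked higher on 6+3+2+2+3+3 = 19 ballots, Diaz on 14. Tanaka wins 19–14.
Tanaka vs Chen: Tanaka is ranked higher on 5+6+2+2+3+3 = 21 ballots, Chen on 12. Tanaka wins 21–12.
Tanaka vs Janssen: Janssen wins 17–16.
Tanaka vs Varga: 6+3+2+2+3+3 = 19 for Tanaka, 14 for Varga — Tanaka by 19–14.
Diaz vs Chen: 25 to 8, Diaz.
Diaz vs Janssen: 18 to 15, Diaz.
Diaz vs Varga: Diaz preferred on 3+5+6 = 14 ballots; Varga wins 19–14.
Chen vs Janssen: 17 to 16, Chen.
Chen vs Varga: Chen is ranked higher on 3+6+3+2+3 = 17 ballots, Varga on 16. Chen wins 17–16.
Janssen vs Varga: Janssen is ranked higher on 5+6+3+2+3 = 19 ballots, Varga on 14. Janssen wins 19–14.
Each candidate has at least one pairwise win (Tanaka beats Diaz; Diaz beats Chen; Chen beats Janssen; Janssen beats Tanaka; Varga beats Diaz) — no Condorcet loser.

none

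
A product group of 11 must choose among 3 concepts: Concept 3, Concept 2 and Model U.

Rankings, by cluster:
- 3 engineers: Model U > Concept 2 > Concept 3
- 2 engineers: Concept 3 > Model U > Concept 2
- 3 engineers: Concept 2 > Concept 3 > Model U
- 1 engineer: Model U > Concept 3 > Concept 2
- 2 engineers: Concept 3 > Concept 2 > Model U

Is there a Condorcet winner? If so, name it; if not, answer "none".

Pairwise majorities:
Concept 3–Concept 2: Concept 2 6–5.
Concept 3 vs Model U: Concept 3 wins 7–4.
Concept 2 vs Model U: Model U, 6–5.
Every design loses at least once (Concept 3 loses to Concept 2; Concept 2 loses to Model U; Model U loses to Concept 3). The majority relation contains the cycle Concept 3 → Model U → Concept 2 → Concept 3, so there is no Condorcet winner.

none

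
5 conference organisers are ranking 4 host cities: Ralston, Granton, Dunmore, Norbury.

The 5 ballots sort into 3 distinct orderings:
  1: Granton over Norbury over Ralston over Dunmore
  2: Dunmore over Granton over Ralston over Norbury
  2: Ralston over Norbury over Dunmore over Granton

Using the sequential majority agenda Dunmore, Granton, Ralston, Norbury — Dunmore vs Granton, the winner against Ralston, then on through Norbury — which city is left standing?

Ralston

Round 1: Dunmore vs Granton — 4–1, Dunmore advances.
Round 2: Dunmore vs Ralston — 2–3, Ralston advances.
Round 3: Ralston vs Norbury — 4–1, Ralston advances.
The agenda winner is Ralston.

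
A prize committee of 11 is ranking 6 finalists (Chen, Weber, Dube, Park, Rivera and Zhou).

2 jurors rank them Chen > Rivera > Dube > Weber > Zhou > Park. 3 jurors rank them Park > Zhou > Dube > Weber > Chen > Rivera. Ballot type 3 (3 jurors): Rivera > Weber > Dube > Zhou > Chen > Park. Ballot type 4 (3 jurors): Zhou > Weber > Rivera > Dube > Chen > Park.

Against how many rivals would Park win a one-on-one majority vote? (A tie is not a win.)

Park against each rival (11 jurors):
Park vs Chen: Park is ranked higher on 3 ballots, Chen on 8. Chen wins 8–3.
Park–Weber: Weber 8–3.
Park vs Dube: 3 to 8, Dube.
Park vs Rivera: Rivera wins 8–3.
Park vs Zhou: Zhou wins 8–3.
Park beats no one; loses to Chen, Weber, Dube, Rivera, Zhou — 0 pairwise wins.

0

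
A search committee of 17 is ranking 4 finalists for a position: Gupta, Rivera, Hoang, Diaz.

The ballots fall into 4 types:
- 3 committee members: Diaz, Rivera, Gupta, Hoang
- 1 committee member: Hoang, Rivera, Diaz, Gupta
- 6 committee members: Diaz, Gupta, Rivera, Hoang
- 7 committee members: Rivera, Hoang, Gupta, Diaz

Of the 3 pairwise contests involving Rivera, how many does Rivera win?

2

Rivera against each rival (17 committee members):
Rivera–Gupta: Rivera 11–6.
Rivera vs Hoang: Rivera, 16–1.
Rivera vs Diaz: Rivera preferred on 1+7 = 8 ballots; Diaz wins 9–8.
Rivera beats Gupta, Hoang; loses to Diaz — 2 pairwise wins.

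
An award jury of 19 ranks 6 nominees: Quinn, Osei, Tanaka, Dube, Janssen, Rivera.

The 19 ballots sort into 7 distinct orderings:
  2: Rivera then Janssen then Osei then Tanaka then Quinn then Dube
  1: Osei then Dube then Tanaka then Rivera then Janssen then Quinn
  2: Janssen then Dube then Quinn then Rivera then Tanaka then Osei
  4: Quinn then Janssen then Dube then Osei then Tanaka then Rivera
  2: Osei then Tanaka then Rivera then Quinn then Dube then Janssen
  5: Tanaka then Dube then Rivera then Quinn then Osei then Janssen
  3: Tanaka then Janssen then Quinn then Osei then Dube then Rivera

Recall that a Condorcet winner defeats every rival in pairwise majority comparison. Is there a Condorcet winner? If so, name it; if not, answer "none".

Tanaka

Check each pair by majority over 19 ballots:
Quinn vs Osei: Quinn preferred on 2+4+5+3 = 14 ballots; Quinn wins 14–5.
Quinn vs Tanaka: Quinn preferred on 2+4 = 6 ballots; Tanaka wins 13–6.
Quinn vs Dube: Quinn is ranked higher on 2+4+2+3 = 11 ballots, Dube on 8. Quinn wins 11–8.
Quinn vs Janssen: 4+2+5 = 11 for Quinn, 8 for Janssen — Quinn by 11–8.
Quinn vs Rivera: Quinn is ranked higher on 2+4+3 = 9 ballots, Rivera on 10. Rivera wins 10–9.
Osei vs Tanaka: Osei is ranked higher on 2+1+4+2 = 9 ballots, Tanaka on 10. Tanaka wins 10–9.
Osei vs Dube: Osei is ranked higher on 2+1+2+3 = 8 ballots, Dube on 11. Dube wins 11–8.
Osei vs Janssen: 1+2+5 = 8 for Osei, 11 for Janssen — Janssen by 11–8.
Osei vs Rivera: 10 to 9, Osei.
Tanaka vs Dube: Tanaka is ranked higher on 2+2+5+3 = 12 ballots, Dube on 7. Tanaka wins 12–7.
Tanaka vs Janssen: 1+2+5+3 = 11 for Tanaka, 8 for Janssen — Tanaka by 11–8.
Tanaka vs Rivera: Tanaka is ranked higher on 1+4+2+5+3 = 15 ballots, Rivera on 4. Tanaka wins 15–4.
Dube vs Janssen: 1+2+5 = 8 for Dube, 11 for Janssen — Janssen by 11–8.
Dube vs Rivera: Dube preferred on 1+2+4+5+3 = 15 ballots; Dube wins 15–4.
Janssen vs Rivera: 9 to 10, Rivera.
Tanaka defeats every rival head-to-head and is the Condorcet winner.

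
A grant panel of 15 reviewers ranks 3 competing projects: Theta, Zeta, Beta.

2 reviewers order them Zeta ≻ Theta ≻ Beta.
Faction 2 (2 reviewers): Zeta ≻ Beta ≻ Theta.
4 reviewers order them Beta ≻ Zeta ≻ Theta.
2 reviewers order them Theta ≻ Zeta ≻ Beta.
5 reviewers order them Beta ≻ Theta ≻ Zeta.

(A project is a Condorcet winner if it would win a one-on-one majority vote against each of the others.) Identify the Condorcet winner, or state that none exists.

Beta

Check each pair by majority over 15 ballots:
Theta vs Zeta: Theta preferred on 2+5 = 7 ballots; Zeta wins 8–7.
Theta vs Beta: Theta is ranked higher on 2+2 = 4 ballots, Beta on 11. Beta wins 11–4.
Zeta vs Beta: 6 to 9, Beta.
Beta wins every pairwise contest, so Beta is the Condorcet winner.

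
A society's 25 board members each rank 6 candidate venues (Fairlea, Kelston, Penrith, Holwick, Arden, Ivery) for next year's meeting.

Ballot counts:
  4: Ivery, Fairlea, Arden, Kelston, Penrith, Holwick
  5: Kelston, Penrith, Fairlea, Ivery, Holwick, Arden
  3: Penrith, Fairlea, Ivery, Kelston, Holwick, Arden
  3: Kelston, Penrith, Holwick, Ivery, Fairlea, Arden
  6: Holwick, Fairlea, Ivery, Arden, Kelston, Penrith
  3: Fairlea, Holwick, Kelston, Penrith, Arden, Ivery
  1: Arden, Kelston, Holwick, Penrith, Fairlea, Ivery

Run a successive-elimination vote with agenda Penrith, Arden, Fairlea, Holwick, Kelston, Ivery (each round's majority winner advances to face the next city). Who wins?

Fairlea

Round 1: Penrith vs Arden — 14–11, Penrith advances.
Round 2: Penrith vs Fairlea — 12–13, Fairlea advances.
Round 3: Fairlea vs Holwick — 15–10, Fairlea advances.
Round 4: Fairlea vs Kelston — 16–9, Fairlea advances.
Round 5: Fairlea vs Ivery — 18–7, Fairlea advances.
Fairlea survives the agenda.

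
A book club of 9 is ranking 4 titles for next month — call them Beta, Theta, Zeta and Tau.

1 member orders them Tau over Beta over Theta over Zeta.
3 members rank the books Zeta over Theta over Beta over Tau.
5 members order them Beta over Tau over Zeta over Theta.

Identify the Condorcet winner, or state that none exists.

Pairwise majorities:
Beta–Theta: Beta 6–3.
Beta vs Zeta: Beta wins 6–3.
Beta vs Tau: Beta wins 8–1.
Theta–Zeta: Zeta 8–1.
Theta–Tau: Tau 6–3.
Zeta vs Tau: Tau wins 6–3.
Beta defeats every rival head-to-head and is the Condorcet winner.

Beta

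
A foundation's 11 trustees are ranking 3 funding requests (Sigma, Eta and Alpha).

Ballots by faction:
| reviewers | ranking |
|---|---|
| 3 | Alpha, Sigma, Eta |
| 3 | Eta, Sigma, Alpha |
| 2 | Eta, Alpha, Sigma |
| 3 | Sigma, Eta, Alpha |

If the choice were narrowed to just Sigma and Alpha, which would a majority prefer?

Sigma

Ballots ranking Sigma above Alpha: 3 + 3 = 6.
Ballots ranking Alpha above Sigma: 11 − 6 = 5.
Sigma wins the head-to-head 6–5.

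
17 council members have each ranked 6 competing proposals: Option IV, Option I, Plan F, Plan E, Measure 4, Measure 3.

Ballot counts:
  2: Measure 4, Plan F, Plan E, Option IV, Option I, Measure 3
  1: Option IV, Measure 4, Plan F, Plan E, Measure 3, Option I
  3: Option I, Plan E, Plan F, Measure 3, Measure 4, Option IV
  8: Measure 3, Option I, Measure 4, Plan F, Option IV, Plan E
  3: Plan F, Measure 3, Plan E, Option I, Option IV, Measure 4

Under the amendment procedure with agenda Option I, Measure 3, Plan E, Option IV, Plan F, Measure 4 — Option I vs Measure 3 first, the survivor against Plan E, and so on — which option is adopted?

Measure 4

Round 1: Option I vs Measure 3 — 5–12, Measure 3 advances.
Round 2: Measure 3 vs Plan E — 11–6, Measure 3 advances.
Round 3: Measure 3 vs Option IV — 14–3, Measure 3 advances.
Round 4: Measure 3 vs Plan F — 8–9, Plan F advances.
Round 5: Plan F vs Measure 4 — 6–11, Measure 4 advances.
The agenda winner is Measure 4.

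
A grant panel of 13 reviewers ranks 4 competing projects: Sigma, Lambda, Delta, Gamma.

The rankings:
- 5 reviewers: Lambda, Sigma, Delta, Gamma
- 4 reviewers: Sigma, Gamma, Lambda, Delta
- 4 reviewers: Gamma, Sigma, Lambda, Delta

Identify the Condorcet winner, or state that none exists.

Sigma

Check each pair by majority over 13 ballots:
Sigma vs Lambda: Sigma is ranked higher on 4+4 = 8 ballots, Lambda on 5. Sigma wins 8–5.
Sigma vs Delta: 5+4+4 = 13 for Sigma, 0 for Delta — Sigma by 13–0.
Sigma vs Gamma: Sigma preferred on 5+4 = 9 ballots; Sigma wins 9–4.
Lambda vs Delta: Lambda wins 13–0.
Lambda vs Gamma: Lambda is ranked higher on 5 ballots, Gamma on 8. Gamma wins 8–5.
Delta vs Gamma: Gamma, 8–5.
Only Sigma has no losses; Sigma is the Condorcet winner.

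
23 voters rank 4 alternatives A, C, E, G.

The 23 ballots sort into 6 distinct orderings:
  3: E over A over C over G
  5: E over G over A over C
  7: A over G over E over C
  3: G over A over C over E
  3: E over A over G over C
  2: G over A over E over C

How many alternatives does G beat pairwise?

2

G against each rival (23 voters):
G–A: A 13–10.
G vs C: G wins 20–3.
G vs E: G preferred on 7+3+2 = 12 ballots; G wins 12–11.
G beats C, E; loses to A — 2 pairwise wins.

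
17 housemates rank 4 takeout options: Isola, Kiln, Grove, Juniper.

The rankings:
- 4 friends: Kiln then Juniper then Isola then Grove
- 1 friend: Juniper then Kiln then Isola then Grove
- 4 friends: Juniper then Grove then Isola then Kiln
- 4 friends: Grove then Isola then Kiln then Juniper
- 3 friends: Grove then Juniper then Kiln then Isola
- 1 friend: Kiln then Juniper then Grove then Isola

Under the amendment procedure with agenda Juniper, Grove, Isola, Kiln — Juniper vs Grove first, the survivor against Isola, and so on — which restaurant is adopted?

Round 1: Juniper vs Grove — 10–7, Juniper advances.
Round 2: Juniper vs Isola — 13–4, Juniper advances.
Round 3: Juniper vs Kiln — 8–9, Kiln advances.
The agenda winner is Kiln.

Kiln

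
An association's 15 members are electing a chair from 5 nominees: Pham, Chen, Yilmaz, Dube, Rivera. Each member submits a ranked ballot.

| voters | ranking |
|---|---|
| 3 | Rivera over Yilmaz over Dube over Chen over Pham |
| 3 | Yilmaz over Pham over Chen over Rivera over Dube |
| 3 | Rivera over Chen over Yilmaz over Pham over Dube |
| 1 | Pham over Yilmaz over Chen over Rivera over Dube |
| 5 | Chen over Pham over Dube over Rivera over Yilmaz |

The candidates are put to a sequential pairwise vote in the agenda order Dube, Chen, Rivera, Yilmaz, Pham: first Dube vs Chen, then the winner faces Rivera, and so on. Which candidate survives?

Round 1: Dube vs Chen — 3–12, Chen advances.
Round 2: Chen vs Rivera — 9–6, Chen advances.
Round 3: Chen vs Yilmaz — 8–7, Chen advances.
Round 4: Chen vs Pham — 11–4, Chen advances.
The agenda winner is Chen.

Chen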